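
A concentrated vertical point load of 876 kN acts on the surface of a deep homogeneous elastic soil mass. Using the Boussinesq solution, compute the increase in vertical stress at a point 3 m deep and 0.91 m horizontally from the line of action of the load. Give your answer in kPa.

Boussinesq vertical stress below a point load on an elastic half-space:
Δσ_z = 3P/(2πz²) · [1 + (r/z)²]^(−5/2)
r/z = 0.91/3 = 0.30333; [1+(r/z)²]^(−5/2) = 0.80248.
Δσ_z = 3×876/(2π×3²) × 0.80248 = 46.473 × 0.80248 = 37.29 kPa

Δσ_z ≈ 37.3 kPa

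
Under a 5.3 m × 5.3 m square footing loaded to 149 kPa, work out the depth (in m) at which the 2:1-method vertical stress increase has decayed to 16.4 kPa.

2:1 spreading — at depth z the loaded area has grown by z in each plan dimension:
qB²/(B+z)² = Δσ_z ⇒ z = B(√(q/Δσ_z) − 1) = 5.3×(√(149/16.4) − 1) = 10.68 m

z ≈ 10.7 m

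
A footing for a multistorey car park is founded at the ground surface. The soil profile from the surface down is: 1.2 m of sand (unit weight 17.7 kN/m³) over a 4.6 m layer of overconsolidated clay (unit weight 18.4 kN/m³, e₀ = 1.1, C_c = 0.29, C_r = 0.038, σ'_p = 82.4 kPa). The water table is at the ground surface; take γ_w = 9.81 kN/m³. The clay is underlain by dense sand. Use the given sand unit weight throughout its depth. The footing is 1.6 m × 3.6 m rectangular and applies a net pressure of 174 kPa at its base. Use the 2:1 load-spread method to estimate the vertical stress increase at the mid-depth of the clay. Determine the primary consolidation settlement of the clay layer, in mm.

Mid-depth of clay below the ground surface: z = 1.2 + 4.6/2 = 3.5 m.
Total vertical stress at mid-clay: σ_v = 17.7×1.2 + 18.4×2.3 = 63.56 kPa.
Pore pressure: u = 9.81×(3.5 − 0) = 34.335 kPa.
Initial effective stress: σ'_0 = σ_v − u = 63.56 − 34.335 = 29.225 kPa.
Stress increase at mid-clay by the 2:1 spreading method:
Δσ = qBL/((B+z)(L+z)) = 174×1.6×3.6/((1.6+3.5)(3.6+3.5)) = 27.679 kPa
Final effective stress: σ'_f = 29.225 + 27.679 = 56.904 kPa.
σ'_f = 56.904 ≤ σ'_p = 82.4 kPa, so the clay remains overconsolidated and only the recompression index applies:
S_c = C_r·H/(1+e₀)·log₁₀(σ'_f/σ'_0) = 0.038×4.6/2.1×log₁₀(56.904/29.225)
    = 0.083239 × 0.28939 = 0.02409 m

S_c ≈ 24.1 mm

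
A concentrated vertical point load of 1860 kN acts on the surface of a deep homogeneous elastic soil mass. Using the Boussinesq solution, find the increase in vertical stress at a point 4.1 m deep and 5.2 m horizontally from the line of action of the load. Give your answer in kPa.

Boussinesq vertical stress below a point load on an elastic half-space:
Δσ_z = 3P/(2πz²) · [1 + (r/z)²]^(−5/2)
r/z = 5.2/4.1 = 1.2683; [1+(r/z)²]^(−5/2) = 0.09099.
Δσ_z = 3×1860/(2π×4.1²) × 0.09099 = 52.831 × 0.09099 = 4.807 kPa

Δσ_z ≈ 4.81 kPa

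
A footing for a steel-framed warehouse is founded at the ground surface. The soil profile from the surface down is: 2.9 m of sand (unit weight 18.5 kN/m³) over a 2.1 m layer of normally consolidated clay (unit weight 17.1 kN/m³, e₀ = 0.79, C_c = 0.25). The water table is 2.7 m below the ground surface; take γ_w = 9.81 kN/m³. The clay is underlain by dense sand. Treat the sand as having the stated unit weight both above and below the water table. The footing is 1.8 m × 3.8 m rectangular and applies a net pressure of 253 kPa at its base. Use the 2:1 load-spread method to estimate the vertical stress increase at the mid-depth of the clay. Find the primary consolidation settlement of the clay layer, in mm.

Mid-depth of clay below the ground surface: z = 2.9 + 2.1/2 = 3.95 m.
Total vertical stress at mid-clay: σ_v = 18.5×2.9 + 17.1×1.05 = 71.605 kPa.
Pore pressure: u = 9.81×(3.95 − 2.7) = 12.263 kPa.
Initial effective stress: σ'_0 = σ_v − u = 71.605 − 12.263 = 59.342 kPa.
Stress increase at mid-clay by the 2:1 spreading method:
Δσ = qBL/((B+z)(L+z)) = 253×1.8×3.8/((1.8+3.95)(3.8+3.95)) = 38.834 kPa
Final effective stress: σ'_f = σ'_0 + Δσ = 59.342 + 38.834 = 98.176 kPa.
Normally consolidated clay, so the full stress increment lies on the virgin compression line:
S_c = C_c·H/(1+e₀)·log₁₀(σ'_f/σ'_0) = 0.25×2.1/(1+0.79)×log₁₀(98.176/59.342)
    = 0.2933 × 0.21864 = 0.06413 m

S_c ≈ 64.1 mm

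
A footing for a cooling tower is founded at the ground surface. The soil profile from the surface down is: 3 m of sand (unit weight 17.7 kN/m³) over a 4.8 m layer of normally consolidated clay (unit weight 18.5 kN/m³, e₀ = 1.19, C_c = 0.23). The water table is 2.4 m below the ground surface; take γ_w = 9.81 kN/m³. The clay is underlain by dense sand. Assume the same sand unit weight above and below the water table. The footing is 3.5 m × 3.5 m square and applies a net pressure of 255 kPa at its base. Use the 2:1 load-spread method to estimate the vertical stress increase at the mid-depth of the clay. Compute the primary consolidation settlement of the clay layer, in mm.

Mid-depth of clay below the ground surface: z = 3 + 4.8/2 = 5.4 m.
Total vertical stress at mid-clay: σ_v = 17.7×3 + 18.5×2.4 = 97.5 kPa.
Pore pressure: u = 9.81×(5.4 − 2.4) = 29.43 kPa.
Initial effective stress: σ'_0 = σ_v − u = 97.5 − 29.43 = 68.07 kPa.
Stress increase at mid-clay by the 2:1 spreading method:
Δσ = qBL/((B+z)(L+z)) = 255×3.5×3.5/((3.5+5.4)(3.5+5.4)) = 39.436 kPa
Final effective stress: σ'_f = σ'_0 + Δσ = 68.07 + 39.436 = 107.51 kPa.
Normally consolidated clay, so the full stress increment lies on the virgin compression line:
S_c = C_c·H/(1+e₀)·log₁₀(σ'_f/σ'_0) = 0.23×4.8/(1+1.19)×log₁₀(107.51/68.07)
    = 0.50411 × 0.19849 = 0.1001 m

S_c ≈ 100 mm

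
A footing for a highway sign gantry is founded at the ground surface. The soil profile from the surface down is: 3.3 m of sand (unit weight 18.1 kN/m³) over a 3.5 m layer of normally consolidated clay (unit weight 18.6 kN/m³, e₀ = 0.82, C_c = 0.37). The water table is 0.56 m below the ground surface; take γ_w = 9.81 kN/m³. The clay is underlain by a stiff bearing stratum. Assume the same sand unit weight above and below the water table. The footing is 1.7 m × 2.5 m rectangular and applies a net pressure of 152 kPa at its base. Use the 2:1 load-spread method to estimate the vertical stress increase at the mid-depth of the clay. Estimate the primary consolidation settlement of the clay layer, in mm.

Mid-depth of clay below the ground surface: z = 3.3 + 3.5/2 = 5.05 m.
Total vertical stress at mid-clay: σ_v = 18.1×3.3 + 18.6×1.75 = 92.28 kPa.
Pore pressure: u = 9.81×(5.05 − 0.56) = 44.047 kPa.
Initial effective stress: σ'_0 = σ_v − u = 92.28 − 44.047 = 48.233 kPa.
Stress increase at mid-clay by the 2:1 spreading method:
Δσ = qBL/((B+z)(L+z)) = 152×1.7×2.5/((1.7+5.05)(2.5+5.05)) = 12.676 kPa
Final effective stress: σ'_f = σ'_0 + Δσ = 48.233 + 12.676 = 60.909 kPa.
Normally consolidated clay, so the full stress increment lies on the virgin compression line:
S_c = C_c·H/(1+e₀)·log₁₀(σ'_f/σ'_0) = 0.37×3.5/(1+0.82)×log₁₀(60.909/48.233)
    = 0.71154 × 0.10134 = 0.07211 m

S_c ≈ 72.1 mm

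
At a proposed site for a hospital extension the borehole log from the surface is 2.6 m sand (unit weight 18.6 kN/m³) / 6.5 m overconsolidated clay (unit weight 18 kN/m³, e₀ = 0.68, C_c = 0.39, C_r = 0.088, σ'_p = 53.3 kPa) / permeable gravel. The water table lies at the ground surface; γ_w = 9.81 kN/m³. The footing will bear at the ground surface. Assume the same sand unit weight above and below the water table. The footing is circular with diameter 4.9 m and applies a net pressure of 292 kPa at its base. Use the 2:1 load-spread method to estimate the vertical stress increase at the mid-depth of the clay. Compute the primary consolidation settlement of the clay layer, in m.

S_c ≈ 0.487 m

Mid-depth of clay below the ground surface: z = 2.6 + 6.5/2 = 5.85 m.
Total vertical stress at mid-clay: σ_v = 18.6×2.6 + 18×3.25 = 106.86 kPa.
Pore pressure: u = 9.81×(5.85 − 0) = 57.389 kPa.
Initial effective stress: σ'_0 = σ_v − u = 106.86 − 57.389 = 49.471 kPa.
Stress increase at mid-clay by the 2:1 spreading method:
Δσ ≈ qD²/(D+z)² = 292×4.9²/(4.9+5.85)² = 60.668 kPa
Final effective stress: σ'_f = 49.471 + 60.668 = 110.14 kPa.
σ'_f = 110.14 > σ'_p = 53.3 kPa, so the stress path crosses the preconsolidation pressure — recompression up to σ'_p, then virgin compression beyond:
S_c = H/(1+e₀)·[C_r·log₁₀(σ'_p/σ'_0) + C_c·log₁₀(σ'_f/σ'_p)]
    = 6.5/1.68 × [0.088×log₁₀(53.3/49.471) + 0.39×log₁₀(110.14/53.3)]
    = 3.869 × [0.0028491 + 0.12293] = 0.4866 m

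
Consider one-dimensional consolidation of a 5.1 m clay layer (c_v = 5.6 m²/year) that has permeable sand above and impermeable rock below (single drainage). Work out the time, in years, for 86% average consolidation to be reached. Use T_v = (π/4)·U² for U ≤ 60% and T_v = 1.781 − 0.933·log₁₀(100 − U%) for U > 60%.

t ≈ 3.31 years

Drainage path length: H_d = H = 5.1 m (single drainage).
U > 60%: T_v = 1.781 − 0.933·log₁₀(100 − 86) = 0.71166.
t = T_v·H_d²/c_v = 0.71166×5.1²/5.6 = 3.305 years.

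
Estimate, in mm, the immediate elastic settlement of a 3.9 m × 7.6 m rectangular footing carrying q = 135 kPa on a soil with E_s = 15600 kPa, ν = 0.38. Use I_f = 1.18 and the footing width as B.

S_e ≈ 34.1 mm

Immediate (elastic) settlement: S_e = q·B·(1−ν²)/E_s · I_f.
S_e = 135 × 3.9 × (1 − 0.38²) / 15600 × 1.18
    = 135 × 3.9 × 0.8556 / 15600 × 1.18
    = 0.03407 m = 34.07 mm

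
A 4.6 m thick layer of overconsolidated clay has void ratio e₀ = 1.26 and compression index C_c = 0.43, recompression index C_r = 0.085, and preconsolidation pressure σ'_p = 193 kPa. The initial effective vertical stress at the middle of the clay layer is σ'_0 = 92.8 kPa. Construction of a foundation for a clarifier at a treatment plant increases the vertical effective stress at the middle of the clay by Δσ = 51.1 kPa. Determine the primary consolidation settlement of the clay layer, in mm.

Final effective stress: σ'_f = 92.8 + 51.1 = 143.9 kPa.
σ'_f = 143.9 ≤ σ'_p = 193 kPa, so the clay remains overconsolidated and only the recompression index applies:
S_c = C_r·H/(1+e₀)·log₁₀(σ'_f/σ'_0) = 0.085×4.6/2.26×log₁₀(143.9/92.8)
    = 0.17301 × 0.19051 = 0.03296 m

S_c ≈ 33 mm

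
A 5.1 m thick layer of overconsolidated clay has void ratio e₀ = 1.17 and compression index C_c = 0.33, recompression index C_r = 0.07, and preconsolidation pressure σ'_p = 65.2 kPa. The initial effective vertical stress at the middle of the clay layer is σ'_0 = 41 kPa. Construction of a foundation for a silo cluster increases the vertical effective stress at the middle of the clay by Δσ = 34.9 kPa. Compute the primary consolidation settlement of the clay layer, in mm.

Final effective stress: σ'_f = 41 + 34.9 = 75.9 kPa.
σ'_f = 75.9 > σ'_p = 65.2 kPa, so the stress path crosses the preconsolidation pressure — recompression up to σ'_p, then virgin compression beyond:
S_c = H/(1+e₀)·[C_r·log₁₀(σ'_p/σ'_0) + C_c·log₁₀(σ'_f/σ'_p)]
    = 5.1/2.17 × [0.07×log₁₀(65.2/41) + 0.33×log₁₀(75.9/65.2)]
    = 2.3502 × [0.014102 + 0.021778] = 0.08433 m

S_c ≈ 84.3 mm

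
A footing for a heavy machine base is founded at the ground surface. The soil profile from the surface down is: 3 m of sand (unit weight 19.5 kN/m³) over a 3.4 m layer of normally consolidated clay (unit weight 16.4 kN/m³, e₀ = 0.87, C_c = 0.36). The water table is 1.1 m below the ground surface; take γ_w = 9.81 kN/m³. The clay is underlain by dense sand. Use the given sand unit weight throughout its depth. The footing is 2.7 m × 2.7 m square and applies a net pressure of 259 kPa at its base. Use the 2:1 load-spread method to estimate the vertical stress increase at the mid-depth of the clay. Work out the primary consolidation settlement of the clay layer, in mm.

Mid-depth of clay below the ground surface: z = 3 + 3.4/2 = 4.7 m.
Total vertical stress at mid-clay: σ_v = 19.5×3 + 16.4×1.7 = 86.38 kPa.
Pore pressure: u = 9.81×(4.7 − 1.1) = 35.316 kPa.
Initial effective stress: σ'_0 = σ_v − u = 86.38 − 35.316 = 51.064 kPa.
Stress increase at mid-clay by the 2:1 spreading method:
Δσ = qBL/((B+z)(L+z)) = 259×2.7×2.7/((2.7+4.7)(2.7+4.7)) = 34.48 kPa
Final effective stress: σ'_f = σ'_0 + Δσ = 51.064 + 34.48 = 85.544 kPa.
Normally consolidated clay, so the full stress increment lies on the virgin compression line:
S_c = C_c·H/(1+e₀)·log₁₀(σ'_f/σ'_0) = 0.36×3.4/(1+0.87)×log₁₀(85.544/51.064)
    = 0.65455 × 0.22407 = 0.1467 m

S_c ≈ 147 mm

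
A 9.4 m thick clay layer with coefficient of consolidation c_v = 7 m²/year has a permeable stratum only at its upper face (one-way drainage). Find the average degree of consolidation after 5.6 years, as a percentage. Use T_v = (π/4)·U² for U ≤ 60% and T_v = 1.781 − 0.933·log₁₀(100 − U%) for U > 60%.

U ≈ 72.9 %

Drainage path length: H_d = H = 9.4 m (single drainage).
T_v = c_v·t/H_d² = 7×5.6/9.4² = 0.44364.
T_v = 0.44364 corresponds to the U > 60% branch:
U = 1 − 10^((1.781 − T_v)/0.933)/100 = 0.7287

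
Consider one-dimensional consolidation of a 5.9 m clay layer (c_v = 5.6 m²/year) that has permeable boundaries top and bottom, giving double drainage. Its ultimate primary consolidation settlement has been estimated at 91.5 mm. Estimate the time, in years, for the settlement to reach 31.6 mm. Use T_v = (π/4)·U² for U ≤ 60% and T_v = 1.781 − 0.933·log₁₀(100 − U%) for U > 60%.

Drainage path length: H_d = H/2 = 2.95 m (double drainage).
U = S(t)/S_ult = 31.6/91.5 = 0.3454.
U ≤ 60%: T_v = (π/4)·U² = (π/4)×0.34536² = 0.093675.
t = T_v·H_d²/c_v = 0.093675×2.95²/5.6 = 0.1456 years.

t ≈ 0.146 years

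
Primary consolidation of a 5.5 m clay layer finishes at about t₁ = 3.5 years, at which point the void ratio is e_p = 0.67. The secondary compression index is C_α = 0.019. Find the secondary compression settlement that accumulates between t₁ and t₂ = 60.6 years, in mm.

S_s ≈ 77.5 mm

Secondary compression: S_s = C_α·H/(1+e_p)·log₁₀(t₂/t₁)
S_s = 0.019×5.5/(1+0.67)×log₁₀(60.6/3.5)
    = 0.06257 × 1.238 = 0.07749 m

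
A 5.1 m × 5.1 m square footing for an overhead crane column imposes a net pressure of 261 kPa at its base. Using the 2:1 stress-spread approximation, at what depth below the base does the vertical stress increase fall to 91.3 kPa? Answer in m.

2:1 spreading — at depth z the loaded area has grown by z in each plan dimension:
qB²/(B+z)² = Δσ_z ⇒ z = B(√(q/Δσ_z) − 1) = 5.1×(√(261/91.3) − 1) = 3.523 m

z ≈ 3.52 m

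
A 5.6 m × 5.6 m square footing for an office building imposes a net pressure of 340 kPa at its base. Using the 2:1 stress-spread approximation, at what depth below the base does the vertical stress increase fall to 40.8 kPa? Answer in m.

2:1 spreading — at depth z the loaded area has grown by z in each plan dimension:
qB²/(B+z)² = Δσ_z ⇒ z = B(√(q/Δσ_z) − 1) = 5.6×(√(340/40.8) − 1) = 10.57 m

z ≈ 10.6 m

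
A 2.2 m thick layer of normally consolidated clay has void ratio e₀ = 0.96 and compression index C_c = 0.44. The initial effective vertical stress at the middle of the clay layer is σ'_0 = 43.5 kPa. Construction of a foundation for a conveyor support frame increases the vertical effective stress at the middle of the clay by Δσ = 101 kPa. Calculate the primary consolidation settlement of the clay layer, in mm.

Final effective stress: σ'_f = σ'_0 + Δσ = 43.5 + 101 = 144.5 kPa.
Normally consolidated clay, so the full stress increment lies on the virgin compression line:
S_c = C_c·H/(1+e₀)·log₁₀(σ'_f/σ'_0) = 0.44×2.2/(1+0.96)×log₁₀(144.5/43.5)
    = 0.49388 × 0.52138 = 0.2575 m

S_c ≈ 257 mm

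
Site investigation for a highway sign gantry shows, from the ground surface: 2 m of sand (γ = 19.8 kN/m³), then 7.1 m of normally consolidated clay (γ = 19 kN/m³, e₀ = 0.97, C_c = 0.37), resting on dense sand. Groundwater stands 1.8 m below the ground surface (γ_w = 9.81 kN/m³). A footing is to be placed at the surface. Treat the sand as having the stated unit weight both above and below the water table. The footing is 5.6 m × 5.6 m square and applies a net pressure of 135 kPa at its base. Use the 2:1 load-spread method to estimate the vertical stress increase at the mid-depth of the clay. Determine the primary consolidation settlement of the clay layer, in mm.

Mid-depth of clay below the ground surface: z = 2 + 7.1/2 = 5.55 m.
Total vertical stress at mid-clay: σ_v = 19.8×2 + 19×3.55 = 107.05 kPa.
Pore pressure: u = 9.81×(5.55 − 1.8) = 36.788 kPa.
Initial effective stress: σ'_0 = σ_v − u = 107.05 − 36.788 = 70.262 kPa.
Stress increase at mid-clay by the 2:1 spreading method:
Δσ = qBL/((B+z)(L+z)) = 135×5.6×5.6/((5.6+5.55)(5.6+5.55)) = 34.053 kPa
Final effective stress: σ'_f = σ'_0 + Δσ = 70.262 + 34.053 = 104.31 kPa.
Normally consolidated clay, so the full stress increment lies on the virgin compression line:
S_c = C_c·H/(1+e₀)·log₁₀(σ'_f/σ'_0) = 0.37×7.1/(1+0.97)×log₁₀(104.31/70.262)
    = 1.3335 × 0.17161 = 0.2288 m

S_c ≈ 229 mm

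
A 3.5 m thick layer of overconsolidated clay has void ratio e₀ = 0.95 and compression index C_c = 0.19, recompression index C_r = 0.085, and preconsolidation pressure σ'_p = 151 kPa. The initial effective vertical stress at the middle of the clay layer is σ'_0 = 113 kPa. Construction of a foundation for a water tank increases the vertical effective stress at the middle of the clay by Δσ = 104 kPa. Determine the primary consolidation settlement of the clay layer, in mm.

S_c ≈ 72.9 mm

Final effective stress: σ'_f = 113 + 104 = 217 kPa.
σ'_f = 217 > σ'_p = 151 kPa, so the stress path crosses the preconsolidation pressure — recompression up to σ'_p, then virgin compression beyond:
S_c = H/(1+e₀)·[C_r·log₁₀(σ'_p/σ'_0) + C_c·log₁₀(σ'_f/σ'_p)]
    = 3.5/1.95 × [0.085×log₁₀(151/113) + 0.19×log₁₀(217/151)]
    = 1.7949 × [0.010701 + 0.029922] = 0.07291 m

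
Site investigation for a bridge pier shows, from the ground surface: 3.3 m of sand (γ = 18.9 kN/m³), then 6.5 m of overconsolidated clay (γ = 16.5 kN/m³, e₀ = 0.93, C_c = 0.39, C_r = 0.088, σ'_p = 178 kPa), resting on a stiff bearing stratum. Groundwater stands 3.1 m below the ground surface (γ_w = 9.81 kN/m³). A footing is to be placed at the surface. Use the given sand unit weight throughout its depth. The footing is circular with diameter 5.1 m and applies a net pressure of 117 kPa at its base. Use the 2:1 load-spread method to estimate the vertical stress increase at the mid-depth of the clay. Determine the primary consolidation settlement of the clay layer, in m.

Mid-depth of clay below the ground surface: z = 3.3 + 6.5/2 = 6.55 m.
Total vertical stress at mid-clay: σ_v = 18.9×3.3 + 16.5×3.25 = 115.99 kPa.
Pore pressure: u = 9.81×(6.55 − 3.1) = 33.845 kPa.
Initial effective stress: σ'_0 = σ_v − u = 115.99 − 33.845 = 82.145 kPa.
Stress increase at mid-clay by the 2:1 spreading method:
Δσ ≈ qD²/(D+z)² = 117×5.1²/(5.1+6.55)² = 22.422 kPa
Final effective stress: σ'_f = 82.145 + 22.422 = 104.57 kPa.
σ'_f = 104.57 ≤ σ'_p = 178 kPa, so the clay remains overconsolidated and only the recompression index applies:
S_c = C_r·H/(1+e₀)·log₁₀(σ'_f/σ'_0) = 0.088×6.5/1.93×log₁₀(104.57/82.145)
    = 0.29638 × 0.10483 = 0.03107 m

S_c ≈ 0.0311 m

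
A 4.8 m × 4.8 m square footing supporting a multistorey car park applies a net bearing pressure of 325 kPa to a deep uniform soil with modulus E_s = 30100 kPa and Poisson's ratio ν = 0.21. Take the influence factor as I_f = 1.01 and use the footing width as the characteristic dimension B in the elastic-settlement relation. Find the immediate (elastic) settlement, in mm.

Immediate (elastic) settlement: S_e = q·B·(1−ν²)/E_s · I_f.
S_e = 325 × 4.8 × (1 − 0.21²) / 30100 × 1.01
    = 325 × 4.8 × 0.9559 / 30100 × 1.01
    = 0.05004 m = 50.04 mm

S_e ≈ 50 mm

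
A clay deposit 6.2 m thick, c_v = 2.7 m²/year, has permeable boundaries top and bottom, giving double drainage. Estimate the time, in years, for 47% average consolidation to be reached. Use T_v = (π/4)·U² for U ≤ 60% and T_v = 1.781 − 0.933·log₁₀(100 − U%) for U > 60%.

Drainage path length: H_d = H/2 = 3.1 m (double drainage).
U ≤ 60%: T_v = (π/4)·U² = (π/4)×0.47² = 0.17349.
t = T_v·H_d²/c_v = 0.17349×3.1²/2.7 = 0.6175 years.

t ≈ 0.617 years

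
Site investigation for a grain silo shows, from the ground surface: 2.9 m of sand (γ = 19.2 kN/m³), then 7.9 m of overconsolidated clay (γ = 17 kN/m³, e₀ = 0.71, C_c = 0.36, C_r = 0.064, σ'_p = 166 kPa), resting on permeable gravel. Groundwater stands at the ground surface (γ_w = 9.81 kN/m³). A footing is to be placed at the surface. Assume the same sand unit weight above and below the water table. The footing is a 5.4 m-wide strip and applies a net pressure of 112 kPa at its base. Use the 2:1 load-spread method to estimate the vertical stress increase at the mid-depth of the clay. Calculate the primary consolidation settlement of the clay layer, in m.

Mid-depth of clay below the ground surface: z = 2.9 + 7.9/2 = 6.85 m.
Total vertical stress at mid-clay: σ_v = 19.2×2.9 + 17×3.95 = 122.83 kPa.
Pore pressure: u = 9.81×(6.85 − 0) = 67.198 kPa.
Initial effective stress: σ'_0 = σ_v − u = 122.83 − 67.198 = 55.632 kPa.
Stress increase at mid-clay by the 2:1 spreading method:
Δσ = qB/(B+z) = 112×5.4/(5.4+6.85) = 49.371 kPa
Final effective stress: σ'_f = 55.632 + 49.371 = 105 kPa.
σ'_f = 105 ≤ σ'_p = 166 kPa, so the clay remains overconsolidated and only the recompression index applies:
S_c = C_r·H/(1+e₀)·log₁₀(σ'_f/σ'_0) = 0.064×7.9/1.71×log₁₀(105/55.632)
    = 0.29567 × 0.27586 = 0.08156 m

S_c ≈ 0.0816 m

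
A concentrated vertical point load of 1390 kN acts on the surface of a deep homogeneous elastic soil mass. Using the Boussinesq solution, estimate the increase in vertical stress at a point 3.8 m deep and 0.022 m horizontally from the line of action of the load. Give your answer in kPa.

Δσ_z ≈ 46 kPa

Boussinesq vertical stress below a point load on an elastic half-space:
Δσ_z = 3P/(2πz²) · [1 + (r/z)²]^(−5/2)
r/z = 0.022/3.8 = 0.0057895; [1+(r/z)²]^(−5/2) = 0.99992.
Δσ_z = 3×1390/(2π×3.8²) × 0.99992 = 45.961 × 0.99992 = 45.96 kPa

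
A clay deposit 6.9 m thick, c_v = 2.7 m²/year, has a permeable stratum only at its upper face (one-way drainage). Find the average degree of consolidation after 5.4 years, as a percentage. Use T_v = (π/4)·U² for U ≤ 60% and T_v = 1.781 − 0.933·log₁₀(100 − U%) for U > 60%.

Drainage path length: H_d = H = 6.9 m (single drainage).
T_v = c_v·t/H_d² = 2.7×5.4/6.9² = 0.30624.
T_v = 0.30624 corresponds to the U > 60% branch:
U = 1 − 10^((1.781 − T_v)/0.933)/100 = 0.6192

U ≈ 61.9 %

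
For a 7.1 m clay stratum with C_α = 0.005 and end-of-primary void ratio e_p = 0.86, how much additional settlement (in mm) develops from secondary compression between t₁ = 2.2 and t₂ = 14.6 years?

S_s ≈ 15.7 mm

Secondary compression: S_s = C_α·H/(1+e_p)·log₁₀(t₂/t₁)
S_s = 0.005×7.1/(1+0.86)×log₁₀(14.6/2.2)
    = 0.01909 × 0.8219 = 0.01569 m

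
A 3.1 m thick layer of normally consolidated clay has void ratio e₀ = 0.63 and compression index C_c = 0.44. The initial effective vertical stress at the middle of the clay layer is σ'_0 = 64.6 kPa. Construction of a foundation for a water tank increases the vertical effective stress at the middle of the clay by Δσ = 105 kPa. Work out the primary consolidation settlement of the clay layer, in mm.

Final effective stress: σ'_f = σ'_0 + Δσ = 64.6 + 105 = 169.6 kPa.
Normally consolidated clay, so the full stress increment lies on the virgin compression line:
S_c = C_c·H/(1+e₀)·log₁₀(σ'_f/σ'_0) = 0.44×3.1/(1+0.63)×log₁₀(169.6/64.6)
    = 0.83681 × 0.41919 = 0.3508 m

S_c ≈ 351 mm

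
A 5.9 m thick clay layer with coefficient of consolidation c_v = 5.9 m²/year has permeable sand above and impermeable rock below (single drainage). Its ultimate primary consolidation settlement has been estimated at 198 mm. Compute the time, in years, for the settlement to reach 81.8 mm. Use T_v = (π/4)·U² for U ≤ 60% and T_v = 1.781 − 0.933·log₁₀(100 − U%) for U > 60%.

t ≈ 0.791 years

Drainage path length: H_d = H = 5.9 m (single drainage).
U = S(t)/S_ult = 81.8/198 = 0.4131.
U ≤ 60%: T_v = (π/4)·U² = (π/4)×0.41313² = 0.13405.
t = T_v·H_d²/c_v = 0.13405×5.9²/5.9 = 0.7909 years.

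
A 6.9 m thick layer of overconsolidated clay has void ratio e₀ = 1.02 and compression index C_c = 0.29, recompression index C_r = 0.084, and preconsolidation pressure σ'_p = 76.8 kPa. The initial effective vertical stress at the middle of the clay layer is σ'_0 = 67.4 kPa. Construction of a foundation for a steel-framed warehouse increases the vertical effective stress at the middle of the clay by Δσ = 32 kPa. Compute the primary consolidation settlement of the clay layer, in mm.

S_c ≈ 127 mm

Final effective stress: σ'_f = 67.4 + 32 = 99.4 kPa.
σ'_f = 99.4 > σ'_p = 76.8 kPa, so the stress path crosses the preconsolidation pressure — recompression up to σ'_p, then virgin compression beyond:
S_c = H/(1+e₀)·[C_r·log₁₀(σ'_p/σ'_0) + C_c·log₁₀(σ'_f/σ'_p)]
    = 6.9/2.02 × [0.084×log₁₀(76.8/67.4) + 0.29×log₁₀(99.4/76.8)]
    = 3.4158 × [0.0047629 + 0.032487] = 0.1272 m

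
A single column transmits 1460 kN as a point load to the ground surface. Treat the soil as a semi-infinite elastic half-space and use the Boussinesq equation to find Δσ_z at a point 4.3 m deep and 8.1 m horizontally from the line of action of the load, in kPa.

Δσ_z ≈ 0.854 kPa

Boussinesq vertical stress below a point load on an elastic half-space:
Δσ_z = 3P/(2πz²) · [1 + (r/z)²]^(−5/2)
r/z = 8.1/4.3 = 1.8837; [1+(r/z)²]^(−5/2) = 0.022665.
Δσ_z = 3×1460/(2π×4.3²) × 0.022665 = 37.701 × 0.022665 = 0.8545 kPa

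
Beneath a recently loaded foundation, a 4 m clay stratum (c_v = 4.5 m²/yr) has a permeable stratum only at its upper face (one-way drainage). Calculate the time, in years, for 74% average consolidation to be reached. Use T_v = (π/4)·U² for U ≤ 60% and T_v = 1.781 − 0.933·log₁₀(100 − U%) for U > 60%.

t ≈ 1.64 years

Drainage path length: H_d = H = 4 m (single drainage).
U > 60%: T_v = 1.781 − 0.933·log₁₀(100 − 74) = 0.46083.
t = T_v·H_d²/c_v = 0.46083×4²/4.5 = 1.639 years.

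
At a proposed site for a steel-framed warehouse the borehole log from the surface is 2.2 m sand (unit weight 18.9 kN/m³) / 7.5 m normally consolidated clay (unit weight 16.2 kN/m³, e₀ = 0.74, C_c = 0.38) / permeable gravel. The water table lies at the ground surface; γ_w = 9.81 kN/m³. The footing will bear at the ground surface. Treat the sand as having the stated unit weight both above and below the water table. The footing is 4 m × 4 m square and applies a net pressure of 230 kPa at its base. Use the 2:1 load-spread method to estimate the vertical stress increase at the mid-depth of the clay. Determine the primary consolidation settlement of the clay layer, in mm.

S_c ≈ 436 mm

Mid-depth of clay below the ground surface: z = 2.2 + 7.5/2 = 5.95 m.
Total vertical stress at mid-clay: σ_v = 18.9×2.2 + 16.2×3.75 = 102.33 kPa.
Pore pressure: u = 9.81×(5.95 − 0) = 58.37 kPa.
Initial effective stress: σ'_0 = σ_v − u = 102.33 − 58.37 = 43.96 kPa.
Stress increase at mid-clay by the 2:1 spreading method:
Δσ = qBL/((B+z)(L+z)) = 230×4×4/((4+5.95)(4+5.95)) = 37.171 kPa
Final effective stress: σ'_f = σ'_0 + Δσ = 43.96 + 37.171 = 81.131 kPa.
Normally consolidated clay, so the full stress increment lies on the virgin compression line:
S_c = C_c·H/(1+e₀)·log₁₀(σ'_f/σ'_0) = 0.38×7.5/(1+0.74)×log₁₀(81.131/43.96)
    = 1.6379 × 0.26613 = 0.4359 m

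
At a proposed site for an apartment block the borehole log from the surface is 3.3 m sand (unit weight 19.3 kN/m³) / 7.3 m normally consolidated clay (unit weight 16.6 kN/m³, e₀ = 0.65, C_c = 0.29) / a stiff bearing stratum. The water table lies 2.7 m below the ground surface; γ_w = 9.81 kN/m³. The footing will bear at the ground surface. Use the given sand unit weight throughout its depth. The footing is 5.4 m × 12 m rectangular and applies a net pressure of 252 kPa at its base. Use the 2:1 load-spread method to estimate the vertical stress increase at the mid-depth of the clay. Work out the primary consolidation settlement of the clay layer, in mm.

S_c ≈ 341 mm

Mid-depth of clay below the ground surface: z = 3.3 + 7.3/2 = 6.95 m.
Total vertical stress at mid-clay: σ_v = 19.3×3.3 + 16.6×3.65 = 124.28 kPa.
Pore pressure: u = 9.81×(6.95 − 2.7) = 41.693 kPa.
Initial effective stress: σ'_0 = σ_v − u = 124.28 − 41.693 = 82.587 kPa.
Stress increase at mid-clay by the 2:1 spreading method:
Δσ = qBL/((B+z)(L+z)) = 252×5.4×12/((5.4+6.95)(12+6.95)) = 69.775 kPa
Final effective stress: σ'_f = σ'_0 + Δσ = 82.587 + 69.775 = 152.36 kPa.
Normally consolidated clay, so the full stress increment lies on the virgin compression line:
S_c = C_c·H/(1+e₀)·log₁₀(σ'_f/σ'_0) = 0.29×7.3/(1+0.65)×log₁₀(152.36/82.587)
    = 1.283 × 0.26596 = 0.3412 m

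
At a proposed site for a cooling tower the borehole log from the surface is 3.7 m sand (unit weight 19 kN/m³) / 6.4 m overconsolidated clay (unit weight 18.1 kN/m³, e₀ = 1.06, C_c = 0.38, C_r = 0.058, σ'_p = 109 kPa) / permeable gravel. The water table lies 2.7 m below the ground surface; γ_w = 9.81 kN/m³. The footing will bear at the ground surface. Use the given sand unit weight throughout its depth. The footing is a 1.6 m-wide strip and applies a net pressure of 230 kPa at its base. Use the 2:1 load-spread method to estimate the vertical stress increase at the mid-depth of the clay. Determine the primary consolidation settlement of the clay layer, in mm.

S_c ≈ 109 mm

Mid-depth of clay below the ground surface: z = 3.7 + 6.4/2 = 6.9 m.
Total vertical stress at mid-clay: σ_v = 19×3.7 + 18.1×3.2 = 128.22 kPa.
Pore pressure: u = 9.81×(6.9 − 2.7) = 41.202 kPa.
Initial effective stress: σ'_0 = σ_v − u = 128.22 − 41.202 = 87.018 kPa.
Stress increase at mid-clay by the 2:1 spreading method:
Δσ = qB/(B+z) = 230×1.6/(1.6+6.9) = 43.294 kPa
Final effective stress: σ'_f = 87.018 + 43.294 = 130.31 kPa.
σ'_f = 130.31 > σ'_p = 109 kPa, so the stress path crosses the preconsolidation pressure — recompression up to σ'_p, then virgin compression beyond:
S_c = H/(1+e₀)·[C_r·log₁₀(σ'_p/σ'_0) + C_c·log₁₀(σ'_f/σ'_p)]
    = 6.4/2.06 × [0.058×log₁₀(109/87.018) + 0.38×log₁₀(130.31/109)]
    = 3.1068 × [0.0056734 + 0.029469] = 0.1092 m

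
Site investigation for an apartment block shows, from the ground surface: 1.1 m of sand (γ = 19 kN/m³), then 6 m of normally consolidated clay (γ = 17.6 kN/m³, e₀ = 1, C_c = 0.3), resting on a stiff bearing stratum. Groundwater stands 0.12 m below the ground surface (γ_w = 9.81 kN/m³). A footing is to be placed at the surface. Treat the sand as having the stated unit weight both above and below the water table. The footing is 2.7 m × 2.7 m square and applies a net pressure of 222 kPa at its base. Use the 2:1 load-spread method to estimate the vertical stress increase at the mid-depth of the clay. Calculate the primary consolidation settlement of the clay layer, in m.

Mid-depth of clay below the ground surface: z = 1.1 + 6/2 = 4.1 m.
Total vertical stress at mid-clay: σ_v = 19×1.1 + 17.6×3 = 73.7 kPa.
Pore pressure: u = 9.81×(4.1 − 0.12) = 39.044 kPa.
Initial effective stress: σ'_0 = σ_v − u = 73.7 − 39.044 = 34.656 kPa.
Stress increase at mid-clay by the 2:1 spreading method:
Δσ = qBL/((B+z)(L+z)) = 222×2.7×2.7/((2.7+4.1)(2.7+4.1)) = 35 kPa
Final effective stress: σ'_f = σ'_0 + Δσ = 34.656 + 35 = 69.656 kPa.
Normally consolidated clay, so the full stress increment lies on the virgin compression line:
S_c = C_c·H/(1+e₀)·log₁₀(σ'_f/σ'_0) = 0.3×6/(1+1)×log₁₀(69.656/34.656)
    = 0.9 × 0.30318 = 0.2729 m

S_c ≈ 0.273 m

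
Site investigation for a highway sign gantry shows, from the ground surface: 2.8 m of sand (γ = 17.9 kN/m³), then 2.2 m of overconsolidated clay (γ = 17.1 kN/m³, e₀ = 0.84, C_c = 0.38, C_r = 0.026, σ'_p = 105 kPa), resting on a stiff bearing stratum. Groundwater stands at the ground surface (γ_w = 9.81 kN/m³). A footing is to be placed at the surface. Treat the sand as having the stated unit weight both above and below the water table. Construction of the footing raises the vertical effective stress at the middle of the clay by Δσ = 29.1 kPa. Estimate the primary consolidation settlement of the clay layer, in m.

Mid-depth of clay below the ground surface: z = 2.8 + 2.2/2 = 3.9 m.
Total vertical stress at mid-clay: σ_v = 17.9×2.8 + 17.1×1.1 = 68.93 kPa.
Pore pressure: u = 9.81×(3.9 − 0) = 38.259 kPa.
Initial effective stress: σ'_0 = σ_v − u = 68.93 − 38.259 = 30.671 kPa.
Final effective stress: σ'_f = 30.671 + 29.1 = 59.771 kPa.
σ'_f = 59.771 ≤ σ'_p = 105 kPa, so the clay remains overconsolidated and only the recompression index applies:
S_c = C_r·H/(1+e₀)·log₁₀(σ'_f/σ'_0) = 0.026×2.2/1.84×log₁₀(59.771/30.671)
    = 0.031088 × 0.28976 = 0.009008 m

S_c ≈ 0.00901 m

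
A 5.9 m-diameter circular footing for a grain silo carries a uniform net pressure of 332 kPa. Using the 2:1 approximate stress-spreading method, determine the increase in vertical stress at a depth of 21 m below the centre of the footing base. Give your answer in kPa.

Δσ_z ≈ 16 kPa

By the 2:1 method the load spreads at 1 horizontal : 2 vertical, so at depth z the loaded area has grown by z in each plan dimension:
Δσ ≈ qD²/(D+z)² = 332×5.9²/(5.9+21)² = 15.971 kPa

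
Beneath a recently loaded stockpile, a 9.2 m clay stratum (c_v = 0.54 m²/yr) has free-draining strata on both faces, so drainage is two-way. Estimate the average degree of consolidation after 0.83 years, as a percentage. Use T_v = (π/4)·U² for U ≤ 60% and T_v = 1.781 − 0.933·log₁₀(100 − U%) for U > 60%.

U ≈ 16.4 %

Drainage path length: H_d = H/2 = 4.6 m (double drainage).
T_v = c_v·t/H_d² = 0.54×0.83/4.6² = 0.021181.
T_v = 0.021181 corresponds to the U ≤ 60% branch:
U = √(4T_v/π) = 0.1642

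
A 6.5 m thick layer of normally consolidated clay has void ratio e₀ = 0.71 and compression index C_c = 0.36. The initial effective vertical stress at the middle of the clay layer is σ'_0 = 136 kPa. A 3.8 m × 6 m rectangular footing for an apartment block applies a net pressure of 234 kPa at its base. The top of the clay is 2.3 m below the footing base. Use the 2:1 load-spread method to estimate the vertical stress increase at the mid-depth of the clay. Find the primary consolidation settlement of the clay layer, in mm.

Mid-depth of clay below the footing base: z = 2.3 + 6.5/2 = 5.55 m.
Stress increase at mid-clay by the 2:1 spreading method:
Δσ = qBL/((B+z)(L+z)) = 234×3.8×6/((3.8+5.55)(6+5.55)) = 49.403 kPa
Final effective stress: σ'_f = σ'_0 + Δσ = 136 + 49.403 = 185.4 kPa.
Normally consolidated clay, so the full stress increment lies on the virgin compression line:
S_c = C_c·H/(1+e₀)·log₁₀(σ'_f/σ'_0) = 0.36×6.5/(1+0.71)×log₁₀(185.4/136)
    = 1.3684 × 0.13457 = 0.1841 m

S_c ≈ 184 mm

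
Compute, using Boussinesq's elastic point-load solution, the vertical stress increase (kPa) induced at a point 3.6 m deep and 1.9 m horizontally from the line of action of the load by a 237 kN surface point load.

Δσ_z ≈ 4.72 kPa

Boussinesq vertical stress below a point load on an elastic half-space:
Δσ_z = 3P/(2πz²) · [1 + (r/z)²]^(−5/2)
r/z = 1.9/3.6 = 0.52778; [1+(r/z)²]^(−5/2) = 0.54101.
Δσ_z = 3×237/(2π×3.6²) × 0.54101 = 8.7314 × 0.54101 = 4.724 kPa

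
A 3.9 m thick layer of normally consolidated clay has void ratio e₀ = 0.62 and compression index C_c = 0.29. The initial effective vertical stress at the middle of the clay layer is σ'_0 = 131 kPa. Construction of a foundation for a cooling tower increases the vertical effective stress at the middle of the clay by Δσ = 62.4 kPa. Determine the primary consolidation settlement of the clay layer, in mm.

S_c ≈ 118 mm

Final effective stress: σ'_f = σ'_0 + Δσ = 131 + 62.4 = 193.4 kPa.
Normally consolidated clay, so the full stress increment lies on the virgin compression line:
S_c = C_c·H/(1+e₀)·log₁₀(σ'_f/σ'_0) = 0.29×3.9/(1+0.62)×log₁₀(193.4/131)
    = 0.69815 × 0.16919 = 0.1181 m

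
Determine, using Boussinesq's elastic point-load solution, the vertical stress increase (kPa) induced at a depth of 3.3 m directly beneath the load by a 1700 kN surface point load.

Δσ_z ≈ 74.5 kPa

Boussinesq vertical stress below a point load on an elastic half-space:
Δσ_z = 3P/(2πz²) · [1 + (r/z)²]^(−5/2)
r/z = 0/3.3 = 0; [1+(r/z)²]^(−5/2) = 1.
Δσ_z = 3×1700/(2π×3.3²) × 1 = 74.535 × 1 = 74.53 kPa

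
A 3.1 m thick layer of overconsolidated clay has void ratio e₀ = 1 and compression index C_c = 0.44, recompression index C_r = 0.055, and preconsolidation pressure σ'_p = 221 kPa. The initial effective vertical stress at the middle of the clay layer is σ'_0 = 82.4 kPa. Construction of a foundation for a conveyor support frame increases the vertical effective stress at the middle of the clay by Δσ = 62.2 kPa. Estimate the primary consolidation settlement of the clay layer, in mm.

Final effective stress: σ'_f = 82.4 + 62.2 = 144.6 kPa.
σ'_f = 144.6 ≤ σ'_p = 221 kPa, so the clay remains overconsolidated and only the recompression index applies:
S_c = C_r·H/(1+e₀)·log₁₀(σ'_f/σ'_0) = 0.055×3.1/2×log₁₀(144.6/82.4)
    = 0.08525 × 0.24424 = 0.02082 m

S_c ≈ 20.8 mm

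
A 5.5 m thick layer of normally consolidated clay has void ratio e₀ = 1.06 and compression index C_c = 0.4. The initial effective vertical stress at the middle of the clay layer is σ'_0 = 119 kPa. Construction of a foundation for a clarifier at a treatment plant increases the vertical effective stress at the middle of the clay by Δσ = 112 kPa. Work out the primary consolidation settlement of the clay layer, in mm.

Final effective stress: σ'_f = σ'_0 + Δσ = 119 + 112 = 231 kPa.
Normally consolidated clay, so the full stress increment lies on the virgin compression line:
S_c = C_c·H/(1+e₀)·log₁₀(σ'_f/σ'_0) = 0.4×5.5/(1+1.06)×log₁₀(231/119)
    = 1.068 × 0.28807 = 0.3077 m

S_c ≈ 308 mm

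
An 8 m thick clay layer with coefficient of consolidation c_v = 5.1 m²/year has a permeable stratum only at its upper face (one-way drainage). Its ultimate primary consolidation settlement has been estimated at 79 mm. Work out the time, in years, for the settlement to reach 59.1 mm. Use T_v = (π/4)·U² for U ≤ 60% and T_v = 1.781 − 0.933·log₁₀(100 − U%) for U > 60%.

t ≈ 5.94 years

Drainage path length: H_d = H = 8 m (single drainage).
U = S(t)/S_ult = 59.1/79 = 0.7481.
U > 60%: T_v = 1.781 − 0.933·log₁₀(100 − 74.81) = 0.47366.
t = T_v·H_d²/c_v = 0.47366×8²/5.1 = 5.944 years.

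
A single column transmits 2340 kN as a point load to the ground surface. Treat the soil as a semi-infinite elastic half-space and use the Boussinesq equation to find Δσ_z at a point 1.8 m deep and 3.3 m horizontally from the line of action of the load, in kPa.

Δσ_z ≈ 8.68 kPa

Boussinesq vertical stress below a point load on an elastic half-space:
Δσ_z = 3P/(2πz²) · [1 + (r/z)²]^(−5/2)
r/z = 3.3/1.8 = 1.8333; [1+(r/z)²]^(−5/2) = 0.025177.
Δσ_z = 3×2340/(2π×1.8²) × 0.025177 = 344.84 × 0.025177 = 8.682 kPa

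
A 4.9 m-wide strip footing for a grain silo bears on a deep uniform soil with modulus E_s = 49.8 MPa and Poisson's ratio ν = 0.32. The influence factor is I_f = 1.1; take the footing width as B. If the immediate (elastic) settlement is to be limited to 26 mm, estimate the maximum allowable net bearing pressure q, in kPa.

q ≈ 268 kPa

E_s = 49.8 MPa = 49800 kPa.
S_e = q·B·(1−ν²)/E_s · I_f  ⇒  q = S_e·E_s / (B·(1−ν²)·I_f).
q = 0.026 × 49800 / (4.9 × 0.8976 × 1.1) = 267.6 kPa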